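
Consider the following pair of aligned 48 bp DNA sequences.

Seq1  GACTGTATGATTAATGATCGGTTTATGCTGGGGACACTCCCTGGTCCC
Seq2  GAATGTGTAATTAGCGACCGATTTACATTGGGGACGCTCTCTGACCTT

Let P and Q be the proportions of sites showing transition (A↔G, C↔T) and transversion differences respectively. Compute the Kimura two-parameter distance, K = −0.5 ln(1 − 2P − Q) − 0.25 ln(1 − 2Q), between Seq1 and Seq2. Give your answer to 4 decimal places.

Differing sites — 3:C/A (Tv); 7:A/G (Ti); 9:G/A (Ti); 14:A/G (Ti); 15:T/C (Ti); 18:T/C (Ti); 21:G/A (Ti); 26:T/C (Ti); 27:G/A (Ti); 28:C/T (Ti); 36:A/G (Ti); 40:C/T (Ti); 44:G/A (Ti); 45:T/C (Ti); 47:C/T (Ti); 48:C/T (Ti).
Of the 16 differences, 15 transitions and 1 transversion over 48 sites: P = 15/48 = 0.312500, Q = 1/48 = 0.020833.
d = −0.5·ln(0.354167) − 0.25·ln(0.958334) = −0.5·(-1.037987) − 0.25·(-0.042559) = 0.5296.

0.5296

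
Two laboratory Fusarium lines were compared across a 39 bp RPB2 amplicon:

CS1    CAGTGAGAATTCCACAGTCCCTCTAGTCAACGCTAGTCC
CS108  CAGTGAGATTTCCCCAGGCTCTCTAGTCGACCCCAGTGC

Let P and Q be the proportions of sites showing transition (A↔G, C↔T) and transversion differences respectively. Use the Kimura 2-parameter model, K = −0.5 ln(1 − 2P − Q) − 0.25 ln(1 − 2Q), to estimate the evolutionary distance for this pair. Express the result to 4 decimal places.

0.2397

Mismatches occur at site 9 (A→T, transversion), site 14 (A→C, transversion), site 18 (T→G, transversion), site 20 (C→T, transition), site 29 (A→G, transition), site 32 (G→C, transversion), site 34 (T→C, transition), site 38 (C→G, transversion).
Of the 8 differences, 3 transitions and 5 transversions over 39 sites: P = 3/39 = 0.076923, Q = 5/39 = 0.128205.
d = −0.5·ln(0.717949) − 0.25·ln(0.743590) = −0.5·(-0.331357) − 0.25·(-0.296265) = 0.2397.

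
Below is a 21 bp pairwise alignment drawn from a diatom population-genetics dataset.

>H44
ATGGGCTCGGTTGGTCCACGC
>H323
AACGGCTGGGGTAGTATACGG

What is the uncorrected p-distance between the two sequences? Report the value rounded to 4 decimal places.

0.3810

The sequences differ at positions 2 (T/A), 3 (G/C), 8 (C/G), 11 (T/G), 13 (G/A), 16 (C/A), 17 (C/T), 21 (C/G).
There are 8 differences over 21 sites, so p = 8/21 = 0.3810.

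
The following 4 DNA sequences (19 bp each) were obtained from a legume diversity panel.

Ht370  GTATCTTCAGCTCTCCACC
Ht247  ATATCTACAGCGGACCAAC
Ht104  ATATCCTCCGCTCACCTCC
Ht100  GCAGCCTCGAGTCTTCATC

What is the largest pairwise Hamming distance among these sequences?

13

Pairwise Hamming distances:
  Ht370 vs Ht247: 6
  Ht370 vs Ht104: 5
  Ht370 vs Ht100: 8
  Ht247 vs Ht104: 7
  Ht247 vs Ht100: 13
  Ht104 vs Ht100: 10
The largest is 13, between Ht247 and Ht100.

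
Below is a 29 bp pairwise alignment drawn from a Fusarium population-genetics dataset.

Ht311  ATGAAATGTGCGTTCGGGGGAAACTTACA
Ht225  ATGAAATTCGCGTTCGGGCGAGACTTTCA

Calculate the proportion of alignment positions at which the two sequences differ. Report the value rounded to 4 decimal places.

0.1724

The sequences differ at positions 8 (G/T), 9 (T/C), 19 (G/C), 22 (A/G), 27 (A/T).
There are 5 differences over 29 sites, so p = 5/29 = 0.1724.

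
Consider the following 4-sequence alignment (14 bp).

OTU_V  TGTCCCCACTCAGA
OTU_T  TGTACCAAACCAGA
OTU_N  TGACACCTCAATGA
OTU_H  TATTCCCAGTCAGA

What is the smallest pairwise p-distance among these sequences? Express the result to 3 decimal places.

Pairwise Hamming distances:
  OTU_V vs OTU_T: 4
  OTU_V vs OTU_N: 6
  OTU_V vs OTU_H: 3
  OTU_T vs OTU_N: 9
  OTU_T vs OTU_H: 5
  OTU_N vs OTU_H: 9
The smallest is 3 mismatches, between OTU_V and OTU_H; p = 3/14 = 0.214.

0.214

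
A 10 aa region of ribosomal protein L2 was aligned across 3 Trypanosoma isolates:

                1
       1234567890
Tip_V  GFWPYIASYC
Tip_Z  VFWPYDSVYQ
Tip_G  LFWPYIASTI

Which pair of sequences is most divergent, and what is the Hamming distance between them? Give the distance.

6

Pairwise Hamming distances:
  Tip_V vs Tip_Z: 5
  Tip_V vs Tip_G: 3
  Tip_Z vs Tip_G: 6
The largest is 6, between Tip_Z and Tip_G.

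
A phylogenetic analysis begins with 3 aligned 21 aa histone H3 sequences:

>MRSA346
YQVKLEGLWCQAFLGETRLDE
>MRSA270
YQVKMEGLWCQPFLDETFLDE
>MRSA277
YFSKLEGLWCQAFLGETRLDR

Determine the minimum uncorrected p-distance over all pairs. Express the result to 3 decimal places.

0.143

Pairwise Hamming distances:
  MRSA346 vs MRSA270: 4
  MRSA346 vs MRSA277: 3
  MRSA270 vs MRSA277: 7
The smallest is 3 mismatches, between MRSA346 and MRSA277; p = 3/21 = 0.143.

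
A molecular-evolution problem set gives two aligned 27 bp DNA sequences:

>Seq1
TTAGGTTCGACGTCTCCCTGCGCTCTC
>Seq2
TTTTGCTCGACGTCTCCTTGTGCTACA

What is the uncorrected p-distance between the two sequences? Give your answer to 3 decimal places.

0.296

Mismatches occur at site 3 (A/T), site 4 (G/T), site 6 (T/C), site 18 (C/T), site 21 (C/T), site 25 (C/A), site 26 (T/C), site 27 (C/A).
There are 8 differences over 27 sites, so p = 8/27 = 0.296.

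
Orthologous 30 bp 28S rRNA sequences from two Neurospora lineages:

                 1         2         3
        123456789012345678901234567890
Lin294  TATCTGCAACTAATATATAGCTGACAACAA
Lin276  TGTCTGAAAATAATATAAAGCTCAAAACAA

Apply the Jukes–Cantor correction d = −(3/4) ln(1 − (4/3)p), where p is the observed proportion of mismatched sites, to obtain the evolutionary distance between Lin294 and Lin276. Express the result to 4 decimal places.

Mismatches occur at site 2 (A→G), site 7 (C→A), site 10 (C→A), site 18 (T→A), site 23 (G→C), site 25 (C→A).
p = 6/30 = 0.200000.
d = −0.75 · ln(1 − (4/3)·0.200000) = −0.75 · ln(0.733333) = −0.75 · (-0.310155) = 0.2326.

0.2326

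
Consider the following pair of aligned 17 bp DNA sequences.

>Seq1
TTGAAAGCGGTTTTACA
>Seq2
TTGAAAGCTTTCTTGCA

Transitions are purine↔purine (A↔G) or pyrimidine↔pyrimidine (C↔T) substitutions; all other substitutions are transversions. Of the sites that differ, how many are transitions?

2

Mismatches occur at site 9 (G→T, transversion), site 10 (G→T, transversion), site 12 (T→C, transition), site 15 (A→G, transition).
Of the 4 differences, 2 transitions and 2 transversions, so the answer is 2.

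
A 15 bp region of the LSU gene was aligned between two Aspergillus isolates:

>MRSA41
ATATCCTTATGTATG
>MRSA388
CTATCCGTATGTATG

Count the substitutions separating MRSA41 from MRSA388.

2

Mismatches occur at site 1 (A↔C), site 7 (T↔G).
That gives 2 mismatches out of 15 aligned sites, so the Hamming distance is 2.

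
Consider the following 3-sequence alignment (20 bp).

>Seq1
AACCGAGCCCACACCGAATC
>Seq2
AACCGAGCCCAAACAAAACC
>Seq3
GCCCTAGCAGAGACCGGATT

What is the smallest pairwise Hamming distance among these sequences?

4

Pairwise Hamming distances:
  Seq1 vs Seq2: 4
  Seq1 vs Seq3: 8
  Seq2 vs Seq3: 11
The smallest is 4, between Seq1 and Seq2.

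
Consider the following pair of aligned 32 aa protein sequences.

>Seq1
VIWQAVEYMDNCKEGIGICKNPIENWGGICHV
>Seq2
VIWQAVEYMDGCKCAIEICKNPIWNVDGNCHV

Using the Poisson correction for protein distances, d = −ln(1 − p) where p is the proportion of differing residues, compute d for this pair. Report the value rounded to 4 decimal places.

Differing sites — 11:N/G; 14:E/C; 15:G/A; 17:G/E; 24:E/W; 26:W/V; 27:G/D; 29:I/N.
p = 8/32 = 0.250000.
d = −ln(1 − 0.250000) = −ln(0.750000) = 0.2877.

0.2877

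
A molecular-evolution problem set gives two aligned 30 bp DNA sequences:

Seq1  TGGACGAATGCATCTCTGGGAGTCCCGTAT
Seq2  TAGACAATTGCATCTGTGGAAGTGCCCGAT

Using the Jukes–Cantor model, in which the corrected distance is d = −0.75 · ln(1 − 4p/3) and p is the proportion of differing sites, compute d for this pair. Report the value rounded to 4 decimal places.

Mismatches occur at site 2 (G→A), site 6 (G→A), site 8 (A→T), site 16 (C→G), site 20 (G→A), site 24 (C→G), site 27 (G→C), site 28 (T→G).
p = 8/30 = 0.266667.
d = −0.75 · ln(1 − (4/3)·0.266667) = −0.75 · ln(0.644444) = −0.75 · (-0.439367) = 0.3295.

0.3295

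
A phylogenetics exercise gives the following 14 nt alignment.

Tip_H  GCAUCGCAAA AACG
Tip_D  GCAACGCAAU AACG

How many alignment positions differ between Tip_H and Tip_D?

2

The sequences differ at positions 4 (U/A), 10 (A/U).
That gives 2 mismatches out of 14 aligned sites, so the Hamming distance is 2.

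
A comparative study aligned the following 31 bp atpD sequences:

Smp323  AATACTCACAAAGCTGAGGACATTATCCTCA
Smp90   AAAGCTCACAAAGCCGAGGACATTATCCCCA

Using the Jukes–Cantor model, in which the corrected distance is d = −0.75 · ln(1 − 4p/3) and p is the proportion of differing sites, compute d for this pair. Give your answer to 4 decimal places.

Differing sites — 3:T/A; 4:A/G; 15:T/C; 29:T/C.
p = 4/31 = 0.129032.
d = −0.75 · ln(1 − (4/3)·0.129032) = −0.75 · ln(0.827957) = −0.75 · (-0.188794) = 0.1416.

0.1416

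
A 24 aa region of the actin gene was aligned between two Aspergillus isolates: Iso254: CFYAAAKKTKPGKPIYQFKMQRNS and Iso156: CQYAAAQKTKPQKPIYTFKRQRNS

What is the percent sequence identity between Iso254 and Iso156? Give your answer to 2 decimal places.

79.17%

Differing sites — 2:F/Q; 7:K/Q; 12:G/Q; 17:Q/T; 20:M/R.
19 of the 24 sites match, so the percent identity is 19/24 × 100 = 79.17%.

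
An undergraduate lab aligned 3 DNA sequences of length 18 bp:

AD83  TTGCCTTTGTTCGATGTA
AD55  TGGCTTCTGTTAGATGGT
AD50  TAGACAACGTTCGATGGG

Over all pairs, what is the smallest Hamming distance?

Pairwise Hamming distances:
  AD83 vs AD55: 6
  AD83 vs AD50: 7
  AD55 vs AD50: 8
The smallest is 6, between AD83 and AD55.

6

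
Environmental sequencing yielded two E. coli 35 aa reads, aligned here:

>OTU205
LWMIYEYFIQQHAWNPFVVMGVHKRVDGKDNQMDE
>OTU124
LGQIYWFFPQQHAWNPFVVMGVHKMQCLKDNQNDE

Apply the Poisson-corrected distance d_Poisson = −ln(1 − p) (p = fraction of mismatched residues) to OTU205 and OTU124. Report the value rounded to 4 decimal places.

0.3365

The sequences differ at positions 2 (W/G), 3 (M/Q), 6 (E/W), 7 (Y/F), 9 (I/P), 25 (R/M), 26 (V/Q), 27 (D/C), 28 (G/L), 33 (M/N).
p = 10/35 = 0.285714.
d = −ln(1 − 0.285714) = −ln(0.714286) = 0.3365.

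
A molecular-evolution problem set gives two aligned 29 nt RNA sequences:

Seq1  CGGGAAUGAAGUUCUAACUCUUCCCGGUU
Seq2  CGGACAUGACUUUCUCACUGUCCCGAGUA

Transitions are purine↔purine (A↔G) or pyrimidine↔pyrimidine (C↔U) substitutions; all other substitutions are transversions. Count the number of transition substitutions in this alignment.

3

The sequences differ at positions 4 (G/A, transition), 5 (A/C, transversion), 10 (A/C, transversion), 11 (G/U, transversion), 16 (A/C, transversion), 20 (C/G, transversion), 22 (U/C, transition), 25 (C/G, transversion), 26 (G/A, transition), 29 (U/A, transversion).
Of the 10 differences, 3 transitions and 7 transversions, so the answer is 3.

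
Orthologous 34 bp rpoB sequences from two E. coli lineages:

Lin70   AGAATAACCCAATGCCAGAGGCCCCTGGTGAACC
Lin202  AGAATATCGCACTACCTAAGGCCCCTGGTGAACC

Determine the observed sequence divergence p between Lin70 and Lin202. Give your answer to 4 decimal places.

Mismatches occur at site 7 (A→T), site 9 (C→G), site 12 (A→C), site 14 (G→A), site 17 (A→T), site 18 (G→A).
There are 6 differences over 34 sites, so p = 6/34 = 0.1765.

0.1765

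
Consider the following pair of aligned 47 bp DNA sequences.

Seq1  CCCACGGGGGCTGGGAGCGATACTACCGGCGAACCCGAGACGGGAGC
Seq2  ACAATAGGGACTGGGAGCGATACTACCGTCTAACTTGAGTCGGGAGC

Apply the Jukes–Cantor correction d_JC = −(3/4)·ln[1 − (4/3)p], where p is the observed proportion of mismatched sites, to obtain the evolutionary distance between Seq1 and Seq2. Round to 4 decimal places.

The sequences differ at positions 1 (C/A), 3 (C/A), 5 (C/T), 6 (G/A), 10 (G/A), 29 (G/T), 31 (G/T), 35 (C/T), 36 (C/T), 40 (A/T).
p = 10/47 = 0.212766.
d = −0.75 · ln(1 − (4/3)·0.212766) = −0.75 · ln(0.716312) = −0.75 · (-0.333639) = 0.2502.

0.2502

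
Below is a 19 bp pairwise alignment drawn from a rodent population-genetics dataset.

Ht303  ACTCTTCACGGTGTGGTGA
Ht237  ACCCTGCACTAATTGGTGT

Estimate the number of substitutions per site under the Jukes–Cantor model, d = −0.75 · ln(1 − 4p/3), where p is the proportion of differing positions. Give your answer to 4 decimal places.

Mismatches occur at site 3 (T/C), site 6 (T/G), site 10 (G/T), site 11 (G/A), site 12 (T/A), site 13 (G/T), site 19 (A/T).
p = 7/19 = 0.368421.
d = −0.75 · ln(1 − (4/3)·0.368421) = −0.75 · ln(0.508772) = −0.75 · (-0.675755) = 0.5068.

0.5068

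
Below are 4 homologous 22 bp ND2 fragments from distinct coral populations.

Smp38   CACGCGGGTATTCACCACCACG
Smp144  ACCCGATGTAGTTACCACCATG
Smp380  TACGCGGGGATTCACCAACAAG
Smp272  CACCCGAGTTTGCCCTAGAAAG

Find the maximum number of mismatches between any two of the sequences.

14

Pairwise Hamming distances:
  Smp38 vs Smp144: 9
  Smp38 vs Smp380: 4
  Smp38 vs Smp272: 9
  Smp144 vs Smp380: 11
  Smp144 vs Smp272: 14
  Smp380 vs Smp272: 10
The largest is 14, between Smp144 and Smp272.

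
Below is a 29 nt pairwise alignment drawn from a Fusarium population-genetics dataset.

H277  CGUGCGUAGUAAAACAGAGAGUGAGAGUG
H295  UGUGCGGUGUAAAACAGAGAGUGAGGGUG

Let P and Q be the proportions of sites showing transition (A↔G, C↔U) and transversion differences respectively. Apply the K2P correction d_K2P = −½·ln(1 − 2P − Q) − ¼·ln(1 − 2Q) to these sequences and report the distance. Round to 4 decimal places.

0.1530

Mismatches occur at site 1 (C→U, transition), site 7 (U→G, transversion), site 8 (A→U, transversion), site 26 (A→G, transition).
Of the 4 differences, 2 transitions and 2 transversions over 29 sites: P = 2/29 = 0.068966, Q = 2/29 = 0.068966.
d = −0.5·ln(0.793102) − 0.25·ln(0.862068) = −0.5·(-0.231803) − 0.25·(-0.148421) = 0.1530.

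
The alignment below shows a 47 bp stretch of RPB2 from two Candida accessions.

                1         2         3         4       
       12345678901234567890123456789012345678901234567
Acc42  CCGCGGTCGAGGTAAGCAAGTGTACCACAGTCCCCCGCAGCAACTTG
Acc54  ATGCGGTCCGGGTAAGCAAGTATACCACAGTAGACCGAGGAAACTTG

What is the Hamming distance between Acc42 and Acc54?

11

Differing sites — 1:C/A; 2:C/T; 9:G/C; 10:A/G; 22:G/A; 32:C/A; 33:C/G; 34:C/A; 38:C/A; 39:A/G; 41:C/A.
That gives 11 mismatches out of 47 aligned sites, so the Hamming distance is 11.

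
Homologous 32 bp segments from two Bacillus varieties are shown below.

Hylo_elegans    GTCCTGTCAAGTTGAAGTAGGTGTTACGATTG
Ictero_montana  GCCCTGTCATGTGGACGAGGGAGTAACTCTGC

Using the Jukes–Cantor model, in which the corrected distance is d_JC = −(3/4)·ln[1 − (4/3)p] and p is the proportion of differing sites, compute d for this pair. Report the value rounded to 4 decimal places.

0.5199

Mismatches occur at site 2 (T/C), site 10 (A/T), site 13 (T/G), site 16 (A/C), site 18 (T/A), site 19 (A/G), site 22 (T/A), site 25 (T/A), site 28 (G/T), site 29 (A/C), site 31 (T/G), site 32 (G/C).
p = 12/32 = 0.375000.
d = −0.75 · ln(1 − (4/3)·0.375000) = −0.75 · ln(0.500000) = −0.75 · (-0.693147) = 0.5199.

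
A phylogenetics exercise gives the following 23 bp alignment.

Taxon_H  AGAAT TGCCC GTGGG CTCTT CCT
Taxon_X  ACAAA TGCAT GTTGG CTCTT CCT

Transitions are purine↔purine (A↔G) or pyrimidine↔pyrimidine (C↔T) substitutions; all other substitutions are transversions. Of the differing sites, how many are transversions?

4

Differing sites — 2:G/C (Tv); 5:T/A (Tv); 9:C/A (Tv); 10:C/T (Ti); 13:G/T (Tv).
Of the 5 differences, 1 transition and 4 transversions, so the answer is 4.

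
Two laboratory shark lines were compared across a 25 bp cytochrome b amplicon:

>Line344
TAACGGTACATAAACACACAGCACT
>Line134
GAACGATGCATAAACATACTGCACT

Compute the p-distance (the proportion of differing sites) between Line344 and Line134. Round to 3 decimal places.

The sequences differ at positions 1 (T/G), 6 (G/A), 8 (A/G), 17 (C/T), 20 (A/T).
There are 5 differences over 25 sites, so p = 5/25 = 0.200.

0.200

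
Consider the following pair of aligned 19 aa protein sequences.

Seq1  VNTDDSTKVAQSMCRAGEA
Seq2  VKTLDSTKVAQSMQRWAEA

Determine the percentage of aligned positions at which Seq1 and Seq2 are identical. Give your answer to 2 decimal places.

Differing sites — 2:N/K; 4:D/L; 14:C/Q; 16:A/W; 17:G/A.
14 of the 19 sites match, so the percent identity is 14/19 × 100 = 73.68%.

73.68%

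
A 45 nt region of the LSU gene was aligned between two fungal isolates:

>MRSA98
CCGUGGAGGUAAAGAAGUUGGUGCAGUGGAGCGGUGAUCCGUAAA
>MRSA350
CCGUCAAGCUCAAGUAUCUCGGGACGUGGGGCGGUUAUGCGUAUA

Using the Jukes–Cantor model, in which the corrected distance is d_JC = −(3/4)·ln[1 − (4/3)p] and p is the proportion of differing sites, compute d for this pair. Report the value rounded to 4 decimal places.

0.4408

The sequences differ at positions 5 (G/C), 6 (G/A), 9 (G/C), 11 (A/C), 15 (A/U), 17 (G/U), 18 (U/C), 20 (G/C), 22 (U/G), 24 (C/A), 25 (A/C), 30 (A/G), 36 (G/U), 39 (C/G), 44 (A/U).
p = 15/45 = 0.333333.
d = −0.75 · ln(1 − (4/3)·0.333333) = −0.75 · ln(0.555556) = −0.75 · (-0.587786) = 0.4408.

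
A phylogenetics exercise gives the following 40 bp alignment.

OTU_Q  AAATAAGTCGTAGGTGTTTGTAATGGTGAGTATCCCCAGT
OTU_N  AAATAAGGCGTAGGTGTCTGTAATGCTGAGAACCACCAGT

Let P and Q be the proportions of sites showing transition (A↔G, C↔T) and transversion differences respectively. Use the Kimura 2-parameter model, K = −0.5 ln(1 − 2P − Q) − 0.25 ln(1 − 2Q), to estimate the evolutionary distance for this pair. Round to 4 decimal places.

0.1674

Mismatches occur at site 8 (T↔G, transversion), site 18 (T↔C, transition), site 26 (G↔C, transversion), site 31 (T↔A, transversion), site 33 (T↔C, transition), site 35 (C↔A, transversion).
Of the 6 differences, 2 transitions and 4 transversions over 40 sites: P = 2/40 = 0.050000, Q = 4/40 = 0.100000.
d = −0.5·ln(0.800000) − 0.25·ln(0.800000) = −0.5·(-0.223144) − 0.25·(-0.223144) = 0.1674.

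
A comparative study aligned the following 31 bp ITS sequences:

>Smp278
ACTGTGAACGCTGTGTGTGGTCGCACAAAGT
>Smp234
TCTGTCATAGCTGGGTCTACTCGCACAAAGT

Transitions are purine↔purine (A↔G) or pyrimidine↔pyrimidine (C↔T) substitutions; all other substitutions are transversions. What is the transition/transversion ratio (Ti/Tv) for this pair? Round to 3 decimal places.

0.143

Mismatches occur at site 1 (A/T, transversion), site 6 (G/C, transversion), site 8 (A/T, transversion), site 9 (C/A, transversion), site 14 (T/G, transversion), site 17 (G/C, transversion), site 19 (G/A, transition), site 20 (G/C, transversion).
Of the 8 differences, 1 transition and 7 transversions, so Ti/Tv = 1/7 = 0.143.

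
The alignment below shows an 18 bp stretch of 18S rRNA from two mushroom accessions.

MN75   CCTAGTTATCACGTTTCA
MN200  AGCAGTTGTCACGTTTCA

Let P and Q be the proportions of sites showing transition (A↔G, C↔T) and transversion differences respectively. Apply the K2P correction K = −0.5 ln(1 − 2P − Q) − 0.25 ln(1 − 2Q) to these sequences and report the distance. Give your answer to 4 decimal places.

0.2656

Mismatches occur at site 1 (C/A, transversion), site 2 (C/G, transversion), site 3 (T/C, transition), site 8 (A/G, transition).
Of the 4 differences, 2 transitions and 2 transversions over 18 sites: P = 2/18 = 0.111111, Q = 2/18 = 0.111111.
d = −0.5·ln(0.666667) − 0.25·ln(0.777778) = −0.5·(-0.405465) − 0.25·(-0.251314) = 0.2656.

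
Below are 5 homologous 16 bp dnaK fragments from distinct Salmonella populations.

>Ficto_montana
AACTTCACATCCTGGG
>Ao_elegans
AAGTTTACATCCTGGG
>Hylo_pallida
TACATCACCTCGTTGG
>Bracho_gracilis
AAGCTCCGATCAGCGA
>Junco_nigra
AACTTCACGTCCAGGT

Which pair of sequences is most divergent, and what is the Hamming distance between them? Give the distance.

10

Pairwise Hamming distances:
  Ficto_montana vs Ao_elegans: 2
  Ficto_montana vs Hylo_pallida: 5
  Ficto_montana vs Bracho_gracilis: 8
  Ficto_montana vs Junco_nigra: 3
  Ao_elegans vs Hylo_pallida: 7
  Ao_elegans vs Bracho_gracilis: 8
  Ao_elegans vs Junco_nigra: 5
  Hylo_pallida vs Bracho_gracilis: 10
  Hylo_pallida vs Junco_nigra: 7
  Bracho_gracilis vs Junco_nigra: 9
The largest is 10, between Hylo_pallida and Bracho_gracilis.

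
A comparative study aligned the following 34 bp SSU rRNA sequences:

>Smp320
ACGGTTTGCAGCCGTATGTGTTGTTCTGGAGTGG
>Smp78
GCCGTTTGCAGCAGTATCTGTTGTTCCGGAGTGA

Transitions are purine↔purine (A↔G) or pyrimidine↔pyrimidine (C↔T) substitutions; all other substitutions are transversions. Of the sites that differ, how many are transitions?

Differing sites — 1:A/G (Ti); 3:G/C (Tv); 13:C/A (Tv); 18:G/C (Tv); 27:T/C (Ti); 34:G/A (Ti).
Of the 6 differences, 3 transitions and 3 transversions, so the answer is 3.

3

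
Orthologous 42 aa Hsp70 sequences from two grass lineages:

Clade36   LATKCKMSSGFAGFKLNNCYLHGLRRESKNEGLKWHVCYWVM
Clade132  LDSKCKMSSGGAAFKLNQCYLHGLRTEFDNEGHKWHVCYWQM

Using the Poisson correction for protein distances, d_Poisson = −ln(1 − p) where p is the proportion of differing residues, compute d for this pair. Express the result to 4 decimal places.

0.2719

Mismatches occur at site 2 (A↔D), site 3 (T↔S), site 11 (F↔G), site 13 (G↔A), site 18 (N↔Q), site 26 (R↔T), site 28 (S↔F), site 29 (K↔D), site 33 (L↔H), site 41 (V↔Q).
p = 10/42 = 0.238095.
d = −ln(1 − 0.238095) = −ln(0.761905) = 0.2719.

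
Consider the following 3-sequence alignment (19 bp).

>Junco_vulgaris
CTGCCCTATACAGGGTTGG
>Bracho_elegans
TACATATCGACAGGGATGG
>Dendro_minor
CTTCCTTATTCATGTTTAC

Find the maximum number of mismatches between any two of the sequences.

14

Pairwise Hamming distances:
  Junco_vulgaris vs Bracho_elegans: 9
  Junco_vulgaris vs Dendro_minor: 7
  Bracho_elegans vs Dendro_minor: 14
The largest is 14, between Bracho_elegans and Dendro_minor.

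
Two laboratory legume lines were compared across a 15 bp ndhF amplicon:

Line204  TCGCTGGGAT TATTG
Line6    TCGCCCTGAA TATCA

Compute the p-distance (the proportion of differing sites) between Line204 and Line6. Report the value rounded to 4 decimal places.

0.4000

Differing sites — 5:T/C; 6:G/C; 7:G/T; 10:T/A; 14:T/C; 15:G/A.
There are 6 differences over 15 sites, so p = 6/15 = 0.4000.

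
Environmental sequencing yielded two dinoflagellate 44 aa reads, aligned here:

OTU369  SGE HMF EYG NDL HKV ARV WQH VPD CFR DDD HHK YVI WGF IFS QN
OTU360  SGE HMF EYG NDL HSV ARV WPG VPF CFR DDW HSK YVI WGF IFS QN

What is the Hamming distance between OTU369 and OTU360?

6

The sequences differ at positions 14 (K/S), 20 (Q/P), 21 (H/G), 24 (D/F), 30 (D/W), 32 (H/S).
That gives 6 mismatches out of 44 aligned sites, so the Hamming distance is 6.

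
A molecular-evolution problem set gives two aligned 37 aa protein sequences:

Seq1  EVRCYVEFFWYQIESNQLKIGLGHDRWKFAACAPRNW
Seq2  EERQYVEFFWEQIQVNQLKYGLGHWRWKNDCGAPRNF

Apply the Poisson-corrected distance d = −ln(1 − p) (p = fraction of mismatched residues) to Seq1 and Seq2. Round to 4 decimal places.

0.3920

Mismatches occur at site 2 (V→E), site 4 (C→Q), site 11 (Y→E), site 14 (E→Q), site 15 (S→V), site 20 (I→Y), site 25 (D→W), site 29 (F→N), site 30 (A→D), site 31 (A→C), site 32 (C→G), site 37 (W→F).
p = 12/37 = 0.324324.
d = −ln(1 − 0.324324) = −ln(0.675676) = 0.3920.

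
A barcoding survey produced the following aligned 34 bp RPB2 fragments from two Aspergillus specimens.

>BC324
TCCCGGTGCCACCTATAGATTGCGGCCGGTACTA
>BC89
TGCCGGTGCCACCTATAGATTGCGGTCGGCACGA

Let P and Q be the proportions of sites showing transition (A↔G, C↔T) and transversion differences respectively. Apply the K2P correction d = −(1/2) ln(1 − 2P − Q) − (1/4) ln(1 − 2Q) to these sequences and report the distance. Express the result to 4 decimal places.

The sequences differ at positions 2 (C/G, transversion), 26 (C/T, transition), 30 (T/C, transition), 33 (T/G, transversion).
Of the 4 differences, 2 transitions and 2 transversions over 34 sites: P = 2/34 = 0.058824, Q = 2/34 = 0.058824.
d = −0.5·ln(0.823528) − 0.25·ln(0.882352) = −0.5·(-0.194158) − 0.25·(-0.125164) = 0.1284.

0.1284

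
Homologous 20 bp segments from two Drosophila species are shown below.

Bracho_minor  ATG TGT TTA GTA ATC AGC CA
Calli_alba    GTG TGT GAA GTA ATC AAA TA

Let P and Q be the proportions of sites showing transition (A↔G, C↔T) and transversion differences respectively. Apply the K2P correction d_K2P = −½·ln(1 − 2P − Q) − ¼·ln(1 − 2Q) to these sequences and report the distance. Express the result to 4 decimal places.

The sequences differ at positions 1 (A/G, transition), 7 (T/G, transversion), 8 (T/A, transversion), 17 (G/A, transition), 18 (C/A, transversion), 19 (C/T, transition).
Of the 6 differences, 3 transitions and 3 transversions over 20 sites: P = 3/20 = 0.150000, Q = 3/20 = 0.150000.
d = −0.5·ln(0.550000) − 0.25·ln(0.700000) = −0.5·(-0.597837) − 0.25·(-0.356675) = 0.3881.

0.3881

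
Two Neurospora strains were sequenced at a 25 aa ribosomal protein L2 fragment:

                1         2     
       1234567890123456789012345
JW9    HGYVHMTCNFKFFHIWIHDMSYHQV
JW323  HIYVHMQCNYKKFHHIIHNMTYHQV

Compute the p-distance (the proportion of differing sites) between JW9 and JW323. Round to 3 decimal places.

The sequences differ at positions 2 (G/I), 7 (T/Q), 10 (F/Y), 12 (F/K), 15 (I/H), 16 (W/I), 19 (D/N), 21 (S/T).
There are 8 differences over 25 sites, so p = 8/25 = 0.320.

0.320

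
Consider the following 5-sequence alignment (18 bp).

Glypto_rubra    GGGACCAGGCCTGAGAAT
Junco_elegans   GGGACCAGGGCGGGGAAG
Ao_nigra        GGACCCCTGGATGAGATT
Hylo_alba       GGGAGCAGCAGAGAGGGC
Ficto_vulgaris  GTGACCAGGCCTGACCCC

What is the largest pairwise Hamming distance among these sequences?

Pairwise Hamming distances:
  Glypto_rubra vs Junco_elegans: 4
  Glypto_rubra vs Ao_nigra: 7
  Glypto_rubra vs Hylo_alba: 8
  Glypto_rubra vs Ficto_vulgaris: 5
  Junco_elegans vs Ao_nigra: 9
  Junco_elegans vs Hylo_alba: 9
  Junco_elegans vs Ficto_vulgaris: 8
  Ao_nigra vs Hylo_alba: 12
  Ao_nigra vs Ficto_vulgaris: 11
  Hylo_alba vs Ficto_vulgaris: 9
The largest is 12, between Ao_nigra and Hylo_alba.

12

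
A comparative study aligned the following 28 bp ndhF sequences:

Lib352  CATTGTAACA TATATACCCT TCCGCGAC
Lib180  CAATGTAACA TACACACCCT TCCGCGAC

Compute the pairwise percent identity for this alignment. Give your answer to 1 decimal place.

89.3%

Mismatches occur at site 3 (T↔A), site 13 (T↔C), site 15 (T↔C).
25 of the 28 sites match, so the percent identity is 25/28 × 100 = 89.3%.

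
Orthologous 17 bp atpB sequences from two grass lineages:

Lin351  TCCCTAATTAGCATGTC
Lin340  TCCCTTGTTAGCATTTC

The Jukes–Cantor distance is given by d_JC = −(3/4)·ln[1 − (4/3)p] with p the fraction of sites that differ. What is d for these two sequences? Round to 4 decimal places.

Differing sites — 6:A/T; 7:A/G; 15:G/T.
p = 3/17 = 0.176471.
d = −0.75 · ln(1 − (4/3)·0.176471) = −0.75 · ln(0.764705) = −0.75 · (-0.268265) = 0.2012.

0.2012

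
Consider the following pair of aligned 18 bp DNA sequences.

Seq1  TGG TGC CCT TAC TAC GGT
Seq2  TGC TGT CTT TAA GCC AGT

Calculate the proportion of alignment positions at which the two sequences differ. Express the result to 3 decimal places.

0.389

The sequences differ at positions 3 (G/C), 6 (C/T), 8 (C/T), 12 (C/A), 13 (T/G), 14 (A/C), 16 (G/A).
There are 7 differences over 18 sites, so p = 7/18 = 0.389.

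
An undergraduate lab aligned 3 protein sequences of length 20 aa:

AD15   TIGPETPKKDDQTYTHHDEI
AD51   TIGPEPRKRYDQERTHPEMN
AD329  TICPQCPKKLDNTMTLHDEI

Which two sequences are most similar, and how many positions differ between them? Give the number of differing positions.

Pairwise Hamming distances:
  AD15 vs AD51: 10
  AD15 vs AD329: 7
  AD51 vs AD329: 14
The smallest is 7, between AD15 and AD329.

7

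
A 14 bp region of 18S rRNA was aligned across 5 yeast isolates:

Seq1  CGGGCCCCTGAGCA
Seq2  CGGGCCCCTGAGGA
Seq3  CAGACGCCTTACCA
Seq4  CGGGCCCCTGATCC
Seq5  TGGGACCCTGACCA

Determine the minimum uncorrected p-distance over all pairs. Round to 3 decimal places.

0.071

Pairwise Hamming distances:
  Seq1 vs Seq2: 1
  Seq1 vs Seq3: 5
  Seq1 vs Seq4: 2
  Seq1 vs Seq5: 3
  Seq2 vs Seq3: 6
  Seq2 vs Seq4: 3
  Seq2 vs Seq5: 4
  Seq3 vs Seq4: 6
  Seq3 vs Seq5: 6
  Seq4 vs Seq5: 4
The smallest is 1 mismatch, between Seq1 and Seq2; p = 1/14 = 0.071.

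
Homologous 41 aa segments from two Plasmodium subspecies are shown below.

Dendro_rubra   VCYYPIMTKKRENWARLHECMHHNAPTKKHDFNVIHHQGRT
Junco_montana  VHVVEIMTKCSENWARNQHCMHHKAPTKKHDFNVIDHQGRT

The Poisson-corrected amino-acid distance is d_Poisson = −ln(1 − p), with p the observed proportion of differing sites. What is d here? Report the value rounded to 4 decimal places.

Differing sites — 2:C/H; 3:Y/V; 4:Y/V; 5:P/E; 10:K/C; 11:R/S; 17:L/N; 18:H/Q; 19:E/H; 24:N/K; 36:H/D.
p = 11/41 = 0.268293.
d = −ln(1 − 0.268293) = −ln(0.731707) = 0.3124.

0.3124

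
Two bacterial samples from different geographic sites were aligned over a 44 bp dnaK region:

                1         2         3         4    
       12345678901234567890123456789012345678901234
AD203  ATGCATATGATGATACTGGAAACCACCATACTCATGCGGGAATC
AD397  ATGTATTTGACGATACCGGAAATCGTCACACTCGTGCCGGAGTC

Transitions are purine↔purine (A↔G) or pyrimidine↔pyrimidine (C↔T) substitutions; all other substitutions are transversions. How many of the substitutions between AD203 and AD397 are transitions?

9

Differing sites — 4:C/T (Ti); 7:A/T (Tv); 11:T/C (Ti); 17:T/C (Ti); 23:C/T (Ti); 25:A/G (Ti); 26:C/T (Ti); 29:T/C (Ti); 34:A/G (Ti); 38:G/C (Tv); 42:A/G (Ti).
Of the 11 differences, 9 transitions and 2 transversions, so the answer is 9.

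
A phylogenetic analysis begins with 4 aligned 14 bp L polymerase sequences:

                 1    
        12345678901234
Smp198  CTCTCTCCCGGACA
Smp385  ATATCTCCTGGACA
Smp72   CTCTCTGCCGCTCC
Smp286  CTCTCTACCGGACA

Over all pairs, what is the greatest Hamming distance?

Pairwise Hamming distances:
  Smp198 vs Smp385: 3
  Smp198 vs Smp72: 4
  Smp198 vs Smp286: 1
  Smp385 vs Smp72: 7
  Smp385 vs Smp286: 4
  Smp72 vs Smp286: 4
The largest is 7, between Smp385 and Smp72.

7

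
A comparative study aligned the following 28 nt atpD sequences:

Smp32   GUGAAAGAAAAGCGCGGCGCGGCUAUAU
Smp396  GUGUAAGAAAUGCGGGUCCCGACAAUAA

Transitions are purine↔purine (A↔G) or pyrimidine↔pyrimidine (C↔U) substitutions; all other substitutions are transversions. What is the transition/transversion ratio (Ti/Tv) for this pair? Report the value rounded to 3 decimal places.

0.143

Differing sites — 4:A/U (Tv); 11:A/U (Tv); 15:C/G (Tv); 17:G/U (Tv); 19:G/C (Tv); 22:G/A (Ti); 24:U/A (Tv); 28:U/A (Tv).
Of the 8 differences, 1 transition and 7 transversions, so Ti/Tv = 1/7 = 0.143.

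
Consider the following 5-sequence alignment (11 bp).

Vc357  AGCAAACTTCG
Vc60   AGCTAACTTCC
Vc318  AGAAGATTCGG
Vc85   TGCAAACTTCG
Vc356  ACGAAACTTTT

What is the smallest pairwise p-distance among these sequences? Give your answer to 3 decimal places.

0.091

Pairwise Hamming distances:
  Vc357 vs Vc60: 2
  Vc357 vs Vc318: 5
  Vc357 vs Vc85: 1
  Vc357 vs Vc356: 4
  Vc60 vs Vc318: 7
  Vc60 vs Vc85: 3
  Vc60 vs Vc356: 5
  Vc318 vs Vc85: 6
  Vc318 vs Vc356: 7
  Vc85 vs Vc356: 5
The smallest is 1 mismatch, between Vc357 and Vc85; p = 1/11 = 0.091.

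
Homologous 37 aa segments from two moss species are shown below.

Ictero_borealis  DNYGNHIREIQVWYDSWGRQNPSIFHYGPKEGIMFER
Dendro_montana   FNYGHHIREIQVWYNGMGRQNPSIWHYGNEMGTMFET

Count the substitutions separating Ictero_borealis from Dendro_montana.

11

Differing sites — 1:D/F; 5:N/H; 15:D/N; 16:S/G; 17:W/M; 25:F/W; 29:P/N; 30:K/E; 31:E/M; 33:I/T; 37:R/T.
That gives 11 mismatches out of 37 aligned sites, so the Hamming distance is 11.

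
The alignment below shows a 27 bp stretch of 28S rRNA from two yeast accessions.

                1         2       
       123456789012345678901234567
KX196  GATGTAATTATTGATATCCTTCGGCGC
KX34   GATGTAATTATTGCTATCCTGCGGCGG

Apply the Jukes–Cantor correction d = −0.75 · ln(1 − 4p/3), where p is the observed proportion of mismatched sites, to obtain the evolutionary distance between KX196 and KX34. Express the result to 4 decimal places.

0.1203

The sequences differ at positions 14 (A/C), 21 (T/G), 27 (C/G).
p = 3/27 = 0.111111.
d = −0.75 · ln(1 − (4/3)·0.111111) = −0.75 · ln(0.851852) = −0.75 · (-0.160342) = 0.1203.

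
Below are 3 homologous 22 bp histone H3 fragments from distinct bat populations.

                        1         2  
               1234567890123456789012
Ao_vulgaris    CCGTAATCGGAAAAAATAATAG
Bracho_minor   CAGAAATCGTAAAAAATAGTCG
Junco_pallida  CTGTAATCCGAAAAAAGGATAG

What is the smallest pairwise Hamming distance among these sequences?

4

Pairwise Hamming distances:
  Ao_vulgaris vs Bracho_minor: 5
  Ao_vulgaris vs Junco_pallida: 4
  Bracho_minor vs Junco_pallida: 8
The smallest is 4, between Ao_vulgaris and Junco_pallida.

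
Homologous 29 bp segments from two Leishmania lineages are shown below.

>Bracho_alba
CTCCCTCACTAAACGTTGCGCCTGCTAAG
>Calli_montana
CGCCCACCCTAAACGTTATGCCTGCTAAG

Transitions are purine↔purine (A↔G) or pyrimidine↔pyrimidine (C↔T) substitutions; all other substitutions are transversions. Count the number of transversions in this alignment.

Differing sites — 2:T/G (Tv); 6:T/A (Tv); 8:A/C (Tv); 18:G/A (Ti); 19:C/T (Ti).
Of the 5 differences, 2 transitions and 3 transversions, so the answer is 3.

3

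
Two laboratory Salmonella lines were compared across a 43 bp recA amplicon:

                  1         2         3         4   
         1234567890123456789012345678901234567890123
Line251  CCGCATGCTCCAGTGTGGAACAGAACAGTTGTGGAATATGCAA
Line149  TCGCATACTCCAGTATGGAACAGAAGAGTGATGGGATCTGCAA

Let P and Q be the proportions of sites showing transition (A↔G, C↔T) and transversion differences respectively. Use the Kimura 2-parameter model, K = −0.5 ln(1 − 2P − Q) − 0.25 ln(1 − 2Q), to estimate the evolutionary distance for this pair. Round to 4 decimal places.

The sequences differ at positions 1 (C/T, transition), 7 (G/A, transition), 15 (G/A, transition), 26 (C/G, transversion), 30 (T/G, transversion), 31 (G/A, transition), 35 (A/G, transition), 38 (A/C, transversion).
Of the 8 differences, 5 transitions and 3 transversions over 43 sites: P = 5/43 = 0.116279, Q = 3/43 = 0.069767.
d = −0.5·ln(0.697675) − 0.25·ln(0.860466) = −0.5·(-0.360002) − 0.25·(-0.150281) = 0.2176.

0.2176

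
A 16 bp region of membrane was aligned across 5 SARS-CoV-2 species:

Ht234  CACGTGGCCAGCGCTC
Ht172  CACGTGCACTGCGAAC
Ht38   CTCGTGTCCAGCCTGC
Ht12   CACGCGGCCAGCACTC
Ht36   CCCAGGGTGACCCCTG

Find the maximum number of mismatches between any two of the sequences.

Pairwise Hamming distances:
  Ht234 vs Ht172: 5
  Ht234 vs Ht38: 5
  Ht234 vs Ht12: 2
  Ht234 vs Ht36: 8
  Ht172 vs Ht38: 7
  Ht172 vs Ht12: 7
  Ht172 vs Ht36: 12
  Ht38 vs Ht12: 6
  Ht38 vs Ht36: 10
  Ht12 vs Ht36: 8
The largest is 12, between Ht172 and Ht36.

12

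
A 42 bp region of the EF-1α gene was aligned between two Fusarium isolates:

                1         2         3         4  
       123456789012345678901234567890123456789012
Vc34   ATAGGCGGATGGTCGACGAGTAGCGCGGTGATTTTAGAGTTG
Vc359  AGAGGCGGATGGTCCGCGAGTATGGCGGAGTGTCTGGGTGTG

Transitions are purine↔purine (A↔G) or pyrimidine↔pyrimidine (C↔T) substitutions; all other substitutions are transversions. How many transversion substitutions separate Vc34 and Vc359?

9

The sequences differ at positions 2 (T/G, transversion), 15 (G/C, transversion), 16 (A/G, transition), 23 (G/T, transversion), 24 (C/G, transversion), 29 (T/A, transversion), 31 (A/T, transversion), 32 (T/G, transversion), 34 (T/C, transition), 36 (A/G, transition), 38 (A/G, transition), 39 (G/T, transversion), 40 (T/G, transversion).
Of the 13 differences, 4 transitions and 9 transversions, so the answer is 9.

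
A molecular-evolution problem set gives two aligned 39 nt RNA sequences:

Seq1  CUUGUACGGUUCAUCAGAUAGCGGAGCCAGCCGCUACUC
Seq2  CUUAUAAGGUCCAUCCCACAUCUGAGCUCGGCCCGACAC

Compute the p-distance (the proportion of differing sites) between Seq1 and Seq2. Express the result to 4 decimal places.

Mismatches occur at site 4 (G/A), site 7 (C/A), site 11 (U/C), site 16 (A/C), site 17 (G/C), site 19 (U/C), site 21 (G/U), site 23 (G/U), site 28 (C/U), site 29 (A/C), site 31 (C/G), site 33 (G/C), site 35 (U/G), site 38 (U/A).
There are 14 differences over 39 sites, so p = 14/39 = 0.3590.

0.3590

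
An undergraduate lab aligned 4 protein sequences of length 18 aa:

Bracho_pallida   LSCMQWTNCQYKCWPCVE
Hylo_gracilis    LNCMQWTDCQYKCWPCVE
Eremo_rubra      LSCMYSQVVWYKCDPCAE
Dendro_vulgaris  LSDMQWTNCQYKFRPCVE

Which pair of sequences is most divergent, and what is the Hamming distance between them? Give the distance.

Pairwise Hamming distances:
  Bracho_pallida vs Hylo_gracilis: 2
  Bracho_pallida vs Eremo_rubra: 8
  Bracho_pallida vs Dendro_vulgaris: 3
  Hylo_gracilis vs Eremo_rubra: 9
  Hylo_gracilis vs Dendro_vulgaris: 5
  Eremo_rubra vs Dendro_vulgaris: 10
The largest is 10, between Eremo_rubra and Dendro_vulgaris.

10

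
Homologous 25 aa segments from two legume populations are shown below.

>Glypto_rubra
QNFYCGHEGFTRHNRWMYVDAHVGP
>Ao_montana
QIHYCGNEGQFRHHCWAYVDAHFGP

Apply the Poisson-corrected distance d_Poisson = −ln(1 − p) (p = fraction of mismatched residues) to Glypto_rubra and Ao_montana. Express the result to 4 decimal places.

0.4463

Mismatches occur at site 2 (N→I), site 3 (F→H), site 7 (H→N), site 10 (F→Q), site 11 (T→F), site 14 (N→H), site 15 (R→C), site 17 (M→A), site 23 (V→F).
p = 9/25 = 0.360000.
d = −ln(1 − 0.360000) = −ln(0.640000) = 0.4463.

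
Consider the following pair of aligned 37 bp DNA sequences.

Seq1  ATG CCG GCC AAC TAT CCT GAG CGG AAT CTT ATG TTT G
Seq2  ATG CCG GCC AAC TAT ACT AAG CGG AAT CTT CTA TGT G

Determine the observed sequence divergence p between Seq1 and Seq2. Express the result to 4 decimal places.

The sequences differ at positions 16 (C/A), 19 (G/A), 31 (A/C), 33 (G/A), 35 (T/G).
There are 5 differences over 37 sites, so p = 5/37 = 0.1351.

0.1351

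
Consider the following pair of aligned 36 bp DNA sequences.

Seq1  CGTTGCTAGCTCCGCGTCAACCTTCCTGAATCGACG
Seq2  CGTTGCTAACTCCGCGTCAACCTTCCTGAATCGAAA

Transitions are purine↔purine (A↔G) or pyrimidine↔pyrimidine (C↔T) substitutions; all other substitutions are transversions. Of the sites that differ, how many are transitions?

2

Mismatches occur at site 9 (G/A, transition), site 35 (C/A, transversion), site 36 (G/A, transition).
Of the 3 differences, 2 transitions and 1 transversion, so the answer is 2.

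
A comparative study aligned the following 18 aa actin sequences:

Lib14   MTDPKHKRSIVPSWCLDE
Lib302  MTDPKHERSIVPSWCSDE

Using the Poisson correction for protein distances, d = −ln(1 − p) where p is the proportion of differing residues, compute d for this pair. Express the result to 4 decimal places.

0.1178

The sequences differ at positions 7 (K/E), 16 (L/S).
p = 2/18 = 0.111111.
d = −ln(1 − 0.111111) = −ln(0.888889) = 0.1178.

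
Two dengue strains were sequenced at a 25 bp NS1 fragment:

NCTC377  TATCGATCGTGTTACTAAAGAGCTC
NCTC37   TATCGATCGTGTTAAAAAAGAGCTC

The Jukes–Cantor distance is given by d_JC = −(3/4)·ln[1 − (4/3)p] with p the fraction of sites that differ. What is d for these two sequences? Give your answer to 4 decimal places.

0.0846

Mismatches occur at site 15 (C↔A), site 16 (T↔A).
p = 2/25 = 0.080000.
d = −0.75 · ln(1 − (4/3)·0.080000) = −0.75 · ln(0.893333) = −0.75 · (-0.112796) = 0.0846.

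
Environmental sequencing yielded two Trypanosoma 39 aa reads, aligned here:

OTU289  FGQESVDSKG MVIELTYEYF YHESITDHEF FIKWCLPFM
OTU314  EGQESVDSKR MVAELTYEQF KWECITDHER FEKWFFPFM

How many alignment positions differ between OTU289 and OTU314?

11

Differing sites — 1:F/E; 10:G/R; 13:I/A; 19:Y/Q; 21:Y/K; 22:H/W; 24:S/C; 30:F/R; 32:I/E; 35:C/F; 36:L/F.
That gives 11 mismatches out of 39 aligned sites, so the Hamming distance is 11.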